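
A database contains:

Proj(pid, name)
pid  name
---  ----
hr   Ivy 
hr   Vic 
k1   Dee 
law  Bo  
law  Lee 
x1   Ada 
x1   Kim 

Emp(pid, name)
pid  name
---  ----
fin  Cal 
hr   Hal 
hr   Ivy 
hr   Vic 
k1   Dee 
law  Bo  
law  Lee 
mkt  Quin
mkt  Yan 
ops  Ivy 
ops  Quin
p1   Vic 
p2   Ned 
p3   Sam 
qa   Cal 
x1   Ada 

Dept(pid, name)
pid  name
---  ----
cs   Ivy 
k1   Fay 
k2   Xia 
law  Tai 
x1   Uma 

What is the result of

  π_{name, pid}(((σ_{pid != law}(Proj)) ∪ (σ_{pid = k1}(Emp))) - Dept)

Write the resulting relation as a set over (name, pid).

Apply σ_{pid != law}; surviving tuples: {(hr, Ivy), (hr, Vic), (k1, Dee), (x1, Ada), (x1, Kim)}
Apply σ_{pid = k1}; surviving tuples: {(k1, Dee)}
Set union of the two operands is {(hr, Ivy), (hr, Vic), (k1, Dee), (x1, Ada), (x1, Kim)}.
Set difference of the two operands is {(hr, Ivy), (hr, Vic), (k1, Dee), (x1, Ada), (x1, Kim)}.
Keep only column(s) name, pid: {(Ada, x1), (Dee, k1), (Ivy, hr), (Kim, x1), (Vic, hr)}

{(Ada, x1), (Dee, k1), (Ivy, hr), (Kim, x1), (Vic, hr)}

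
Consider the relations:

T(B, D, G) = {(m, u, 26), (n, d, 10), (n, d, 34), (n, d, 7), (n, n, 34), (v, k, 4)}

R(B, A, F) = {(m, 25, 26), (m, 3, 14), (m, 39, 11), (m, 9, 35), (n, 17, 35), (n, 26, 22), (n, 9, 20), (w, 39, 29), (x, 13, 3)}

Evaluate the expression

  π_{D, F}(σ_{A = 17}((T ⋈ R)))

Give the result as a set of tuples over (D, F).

T ⋈ R (natural join on B): {(m, u, 26, 25, 26), (m, u, 26, 3, 14), (m, u, 26, 39, 11), (m, u, 26, 9, 35), (n, d, 10, 17, 35), (n, d, 10, 26, 22), (n, d, 10, 9, 20), (n, d, 34, 17, 35), (n, d, 34, 26, 22), (n, d, 34, 9, 20), (n, d, 7, 17, 35), (n, d, 7, 26, 22), (n, d, 7, 9, 20), (n, n, 34, 17, 35), (n, n, 34, 26, 22), (n, n, 34, 9, 20)}
Filtering on A = 17 leaves {(n, d, 10, 17, 35), (n, d, 34, 17, 35), (n, d, 7, 17, 35), (n, n, 34, 17, 35)}.
π_{D, F} gives {(d, 35), (n, 35)} (2 duplicate(s) eliminated).

{(d, 35), (n, 35)}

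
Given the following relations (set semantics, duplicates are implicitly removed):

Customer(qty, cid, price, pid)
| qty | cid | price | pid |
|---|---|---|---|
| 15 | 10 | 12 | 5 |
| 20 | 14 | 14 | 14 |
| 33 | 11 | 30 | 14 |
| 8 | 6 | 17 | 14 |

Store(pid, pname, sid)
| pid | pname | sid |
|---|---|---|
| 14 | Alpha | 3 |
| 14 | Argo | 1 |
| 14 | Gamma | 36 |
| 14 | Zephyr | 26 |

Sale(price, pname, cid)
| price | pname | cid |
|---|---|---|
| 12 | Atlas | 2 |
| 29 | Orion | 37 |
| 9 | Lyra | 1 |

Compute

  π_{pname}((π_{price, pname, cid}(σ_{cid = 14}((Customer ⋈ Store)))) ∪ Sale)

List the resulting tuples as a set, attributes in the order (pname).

Joining Customer and Store on pid yields {(20, 14, 14, 14, Alpha, 3), (20, 14, 14, 14, Argo, 1), (20, 14, 14, 14, Gamma, 36), (20, 14, 14, 14, Zephyr, 26), (33, 11, 30, 14, Alpha, 3), (33, 11, 30, 14, Argo, 1), (33, 11, 30, 14, Gamma, 36), (33, 11, 30, 14, Zephyr, 26), (8, 6, 17, 14, Alpha, 3), (8, 6, 17, 14, Argo, 1), (8, 6, 17, 14, Gamma, 36), (8, 6, 17, 14, Zephyr, 26)}.
σ[cid = 14]: keep tuples satisfying cid = 14 → {(20, 14, 14, 14, Alpha, 3), (20, 14, 14, 14, Argo, 1), (20, 14, 14, 14, Gamma, 36), (20, 14, 14, 14, Zephyr, 26)}
Keep only column(s) price, pname, cid: {(14, Alpha, 14), (14, Argo, 14), (14, Gamma, 14), (14, Zephyr, 14)}
Taking the union: {(12, Atlas, 2), (14, Alpha, 14), (14, Argo, 14), (14, Gamma, 14), (14, Zephyr, 14), (29, Orion, 37), (9, Lyra, 1)}
Keep only column(s) pname: {Alpha, Argo, Atlas, Gamma, Lyra, Orion, Zephyr}

{Alpha, Argo, Atlas, Gamma, Lyra, Orion, Zephyr}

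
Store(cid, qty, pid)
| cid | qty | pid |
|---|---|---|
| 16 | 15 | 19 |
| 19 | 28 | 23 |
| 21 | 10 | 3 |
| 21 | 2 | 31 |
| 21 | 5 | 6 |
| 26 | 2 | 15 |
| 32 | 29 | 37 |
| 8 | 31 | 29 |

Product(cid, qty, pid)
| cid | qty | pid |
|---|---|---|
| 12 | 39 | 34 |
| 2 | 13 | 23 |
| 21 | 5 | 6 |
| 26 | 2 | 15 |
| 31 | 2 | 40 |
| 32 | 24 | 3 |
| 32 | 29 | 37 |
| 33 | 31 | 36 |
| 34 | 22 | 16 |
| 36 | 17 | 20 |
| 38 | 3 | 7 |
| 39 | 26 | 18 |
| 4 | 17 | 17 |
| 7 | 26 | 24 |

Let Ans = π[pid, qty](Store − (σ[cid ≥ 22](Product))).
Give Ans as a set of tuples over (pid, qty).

σ[cid ≥ 22]: keep tuples satisfying cid ≥ 22 → {(26, 2, 15), (31, 2, 40), (32, 24, 3), (32, 29, 37), (33, 31, 36), (34, 22, 16), (36, 17, 20), (38, 3, 7), (39, 26, 18)}
Taking the difference: {(16, 15, 19), (19, 28, 23), (21, 10, 3), (21, 2, 31), (21, 5, 6), (8, 31, 29)}
π_{pid, qty} gives {(19, 15), (23, 28), (29, 31), (3, 10), (31, 2), (6, 5)}.

{(19, 15), (23, 28), (29, 31), (3, 10), (31, 2), (6, 5)}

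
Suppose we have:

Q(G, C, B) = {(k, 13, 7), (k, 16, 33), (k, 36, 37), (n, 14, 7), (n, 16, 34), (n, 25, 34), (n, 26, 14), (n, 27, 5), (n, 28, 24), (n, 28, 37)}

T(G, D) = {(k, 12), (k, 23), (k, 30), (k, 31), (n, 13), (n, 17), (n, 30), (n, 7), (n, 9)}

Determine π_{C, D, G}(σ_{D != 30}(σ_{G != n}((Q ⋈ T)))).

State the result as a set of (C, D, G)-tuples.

Joining Q and T on G yields {(k, 13, 7, 12), (k, 13, 7, 23), (k, 13, 7, 30), (k, 13, 7, 31), (k, 16, 33, 12), (k, 16, 33, 23), (k, 16, 33, 30), (k, 16, 33, 31), (k, 36, 37, 12), (k, 36, 37, 23), (k, 36, 37, 30), (k, 36, 37, 31), (n, 14, 7, 13), (n, 14, 7, 17), (n, 14, 7, 30), (n, 14, 7, 7), (n, 14, 7, 9), (n, 16, 34, 13), (n, 16, 34, 17), (n, 16, 34, 30), (n, 16, 34, 7), (n, 16, 34, 9), (n, 25, 34, 13), (n, 25, 34, 17), (n, 25, 34, 30), (n, 25, 34, 7), (n, 25, 34, 9), (n, 26, 14, 13), (n, 26, 14, 17), (n, 26, 14, 30), (n, 26, 14, 7), (n, 26, 14, 9), (n, 27, 5, 13), (n, 27, 5, 17), (n, 27, 5, 30), (n, 27, 5, 7), (n, 27, 5, 9), (n, 28, 24, 13), (n, 28, 24, 17), (n, 28, 24, 30), (n, 28, 24, 7), (n, 28, 24, 9), (n, 28, 37, 13), (n, 28, 37, 17), (n, 28, 37, 30), (n, 28, 37, 7), (n, 28, 37, 9)}.
Filtering on G != n leaves {(k, 13, 7, 12), (k, 13, 7, 23), (k, 13, 7, 30), (k, 13, 7, 31), (k, 16, 33, 12), (k, 16, 33, 23), (k, 16, 33, 30), (k, 16, 33, 31), (k, 36, 37, 12), (k, 36, 37, 23), (k, 36, 37, 30), (k, 36, 37, 31)}.
Filtering on D != 30 leaves {(k, 13, 7, 12), (k, 13, 7, 23), (k, 13, 7, 31), (k, 16, 33, 12), (k, 16, 33, 23), (k, 16, 33, 31), (k, 36, 37, 12), (k, 36, 37, 23), (k, 36, 37, 31)}.
π_{C, D, G} gives {(13, 12, k), (13, 23, k), (13, 31, k), (16, 12, k), (16, 23, k), (16, 31, k), (36, 12, k), (36, 23, k), (36, 31, k)}.

{(13, 12, k), (13, 23, k), (13, 31, k), (16, 12, k), (16, 23, k), (16, 31, k), (36, 12, k), (36, 23, k), (36, 31, k)}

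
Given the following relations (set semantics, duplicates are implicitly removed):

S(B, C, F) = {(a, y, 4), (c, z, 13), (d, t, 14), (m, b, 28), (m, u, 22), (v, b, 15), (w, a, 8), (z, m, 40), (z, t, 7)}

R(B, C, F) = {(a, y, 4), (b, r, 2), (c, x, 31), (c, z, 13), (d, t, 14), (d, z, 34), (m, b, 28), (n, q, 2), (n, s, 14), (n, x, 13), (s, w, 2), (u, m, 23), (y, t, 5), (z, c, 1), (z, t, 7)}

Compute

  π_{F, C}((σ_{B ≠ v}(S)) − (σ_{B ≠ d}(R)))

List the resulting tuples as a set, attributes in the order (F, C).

σ[B ≠ v]: keep tuples satisfying B ≠ v → {(a, y, 4), (c, z, 13), (d, t, 14), (m, b, 28), (m, u, 22), (w, a, 8), (z, m, 40), (z, t, 7)}
σ[B ≠ d]: keep tuples satisfying B ≠ d → {(a, y, 4), (b, r, 2), (c, x, 31), (c, z, 13), (m, b, 28), (n, q, 2), (n, s, 14), (n, x, 13), (s, w, 2), (u, m, 23), (y, t, 5), (z, c, 1), (z, t, 7)}
Set difference of the two operands is {(d, t, 14), (m, u, 22), (w, a, 8), (z, m, 40)}.
Keep only column(s) F, C: {(14, t), (22, u), (40, m), (8, a)}

{(14, t), (22, u), (40, m), (8, a)}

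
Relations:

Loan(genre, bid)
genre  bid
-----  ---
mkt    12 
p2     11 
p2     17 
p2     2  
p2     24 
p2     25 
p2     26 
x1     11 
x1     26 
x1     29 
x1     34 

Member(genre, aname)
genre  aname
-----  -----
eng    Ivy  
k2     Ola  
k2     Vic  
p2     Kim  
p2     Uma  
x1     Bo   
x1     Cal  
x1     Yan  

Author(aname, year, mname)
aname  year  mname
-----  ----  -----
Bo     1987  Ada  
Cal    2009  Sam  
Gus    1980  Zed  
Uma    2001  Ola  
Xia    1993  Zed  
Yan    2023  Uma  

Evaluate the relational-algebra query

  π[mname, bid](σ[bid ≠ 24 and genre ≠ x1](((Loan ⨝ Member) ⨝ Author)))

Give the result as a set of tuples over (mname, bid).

{(Ola, 11), (Ola, 17), (Ola, 2), (Ola, 25), (Ola, 26)}

Joining Loan and Member on genre yields {(p2, 11, Kim), (p2, 11, Uma), (p2, 17, Kim), (p2, 17, Uma), (p2, 2, Kim), (p2, 2, Uma), (p2, 24, Kim), (p2, 24, Uma), (p2, 25, Kim), (p2, 25, Uma), (p2, 26, Kim), (p2, 26, Uma), (x1, 11, Bo), (x1, 11, Cal), (x1, 11, Yan), (x1, 26, Bo), (x1, 26, Cal), (x1, 26, Yan), (x1, 29, Bo), (x1, 29, Cal), (x1, 29, Yan), (x1, 34, Bo), (x1, 34, Cal), (x1, 34, Yan)}.
Joining (Loan ⨝ Member) and Author on aname yields {(p2, 11, Uma, 2001, Ola), (p2, 17, Uma, 2001, Ola), (p2, 2, Uma, 2001, Ola), (p2, 24, Uma, 2001, Ola), (p2, 25, Uma, 2001, Ola), (p2, 26, Uma, 2001, Ola), (x1, 11, Bo, 1987, Ada), (x1, 11, Cal, 2009, Sam), (x1, 11, Yan, 2023, Uma), (x1, 26, Bo, 1987, Ada), (x1, 26, Cal, 2009, Sam), (x1, 26, Yan, 2023, Uma), (x1, 29, Bo, 1987, Ada), (x1, 29, Cal, 2009, Sam), (x1, 29, Yan, 2023, Uma), (x1, 34, Bo, 1987, Ada), (x1, 34, Cal, 2009, Sam), (x1, 34, Yan, 2023, Uma)}.
Apply σ_{bid ≠ 24 and genre ≠ x1}; surviving tuples: {(p2, 11, Uma, 2001, Ola), (p2, 17, Uma, 2001, Ola), (p2, 2, Uma, 2001, Ola), (p2, 25, Uma, 2001, Ola), (p2, 26, Uma, 2001, Ola)}
Keep only column(s) mname, bid: {(Ola, 11), (Ola, 17), (Ola, 2), (Ola, 25), (Ola, 26)}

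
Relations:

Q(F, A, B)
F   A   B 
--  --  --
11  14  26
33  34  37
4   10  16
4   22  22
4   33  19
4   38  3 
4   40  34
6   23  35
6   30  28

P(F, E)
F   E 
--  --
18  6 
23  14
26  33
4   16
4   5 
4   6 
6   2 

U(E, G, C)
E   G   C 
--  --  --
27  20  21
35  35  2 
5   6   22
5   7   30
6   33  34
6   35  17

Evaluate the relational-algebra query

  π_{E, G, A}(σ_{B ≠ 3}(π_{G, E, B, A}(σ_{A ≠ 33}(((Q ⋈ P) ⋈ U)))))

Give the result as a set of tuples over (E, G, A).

Natural join on F: {(4, 10, 16, 16), (4, 10, 16, 5), (4, 10, 16, 6), (4, 22, 22, 16), (4, 22, 22, 5), (4, 22, 22, 6), (4, 33, 19, 16), (4, 33, 19, 5), (4, 33, 19, 6), (4, 38, 3, 16), (4, 38, 3, 5), (4, 38, 3, 6), (4, 40, 34, 16), (4, 40, 34, 5), (4, 40, 34, 6), (6, 23, 35, 2), (6, 30, 28, 2)}
Natural join on E: {(4, 10, 16, 5, 6, 22), (4, 10, 16, 5, 7, 30), (4, 10, 16, 6, 33, 34), (4, 10, 16, 6, 35, 17), (4, 22, 22, 5, 6, 22), (4, 22, 22, 5, 7, 30), (4, 22, 22, 6, 33, 34), (4, 22, 22, 6, 35, 17), (4, 33, 19, 5, 6, 22), (4, 33, 19, 5, 7, 30), (4, 33, 19, 6, 33, 34), (4, 33, 19, 6, 35, 17), (4, 38, 3, 5, 6, 22), (4, 38, 3, 5, 7, 30), (4, 38, 3, 6, 33, 34), (4, 38, 3, 6, 35, 17), (4, 40, 34, 5, 6, 22), (4, 40, 34, 5, 7, 30), (4, 40, 34, 6, 33, 34), (4, 40, 34, 6, 35, 17)}
σ[A ≠ 33]: keep tuples satisfying A ≠ 33 → {(4, 10, 16, 5, 6, 22), (4, 10, 16, 5, 7, 30), (4, 10, 16, 6, 33, 34), (4, 10, 16, 6, 35, 17), (4, 22, 22, 5, 6, 22), (4, 22, 22, 5, 7, 30), (4, 22, 22, 6, 33, 34), (4, 22, 22, 6, 35, 17), (4, 38, 3, 5, 6, 22), (4, 38, 3, 5, 7, 30), (4, 38, 3, 6, 33, 34), (4, 38, 3, 6, 35, 17), (4, 40, 34, 5, 6, 22), (4, 40, 34, 5, 7, 30), (4, 40, 34, 6, 33, 34), (4, 40, 34, 6, 35, 17)}
π[G, E, B, A]: project onto (G, E, B, A) → {(33, 6, 16, 10), (33, 6, 22, 22), (33, 6, 3, 38), (33, 6, 34, 40), (35, 6, 16, 10), (35, 6, 22, 22), (35, 6, 3, 38), (35, 6, 34, 40), (6, 5, 16, 10), (6, 5, 22, 22), (6, 5, 3, 38), (6, 5, 34, 40), (7, 5, 16, 10), (7, 5, 22, 22), (7, 5, 3, 38), (7, 5, 34, 40)}
σ[B ≠ 3]: keep tuples satisfying B ≠ 3 → {(33, 6, 16, 10), (33, 6, 22, 22), (33, 6, 34, 40), (35, 6, 16, 10), (35, 6, 22, 22), (35, 6, 34, 40), (6, 5, 16, 10), (6, 5, 22, 22), (6, 5, 34, 40), (7, 5, 16, 10), (7, 5, 22, 22), (7, 5, 34, 40)}
π[E, G, A]: project onto (E, G, A) → {(5, 6, 10), (5, 6, 22), (5, 6, 40), (5, 7, 10), (5, 7, 22), (5, 7, 40), (6, 33, 10), (6, 33, 22), (6, 33, 40), (6, 35, 10), (6, 35, 22), (6, 35, 40)}

{(5, 6, 10), (5, 6, 22), (5, 6, 40), (5, 7, 10), (5, 7, 22), (5, 7, 40), (6, 33, 10), (6, 33, 22), (6, 33, 40), (6, 35, 10), (6, 35, 22), (6, 35, 40)}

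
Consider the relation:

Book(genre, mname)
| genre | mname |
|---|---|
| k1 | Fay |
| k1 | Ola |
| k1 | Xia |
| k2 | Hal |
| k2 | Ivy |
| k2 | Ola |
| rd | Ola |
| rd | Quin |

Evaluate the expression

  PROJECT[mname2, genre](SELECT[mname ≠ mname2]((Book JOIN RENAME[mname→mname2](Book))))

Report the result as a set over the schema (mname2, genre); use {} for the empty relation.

{(Fay, k1), (Hal, k2), (Ivy, k2), (Ola, k1), (Ola, k2), (Ola, rd), (Quin, rd), (Xia, k1)}

ρ[mname→mname2]: schema becomes (genre, mname2); tuples unchanged.
Book ⋈ RENAME[mname→mname2](Book) (natural join on genre): {(k1, Fay, Fay), (k1, Fay, Ola), (k1, Fay, Xia), (k1, Ola, Fay), (k1, Ola, Ola), (k1, Ola, Xia), (k1, Xia, Fay), (k1, Xia, Ola), (k1, Xia, Xia), (k2, Hal, Hal), (k2, Hal, Ivy), (k2, Hal, Ola), (k2, Ivy, Hal), (k2, Ivy, Ivy), (k2, Ivy, Ola), (k2, Ola, Hal), (k2, Ola, Ivy), (k2, Ola, Ola), (rd, Ola, Ola), (rd, Ola, Quin), (rd, Quin, Ola), (rd, Quin, Quin)}
Apply σ_{mname ≠ mname2}; surviving tuples: {(k1, Fay, Ola), (k1, Fay, Xia), (k1, Ola, Fay), (k1, Ola, Xia), (k1, Xia, Fay), (k1, Xia, Ola), (k2, Hal, Ivy), (k2, Hal, Ola), (k2, Ivy, Hal), (k2, Ivy, Ola), (k2, Ola, Hal), (k2, Ola, Ivy), (rd, Ola, Quin), (rd, Quin, Ola)}
Projecting to mname2, genre (6 duplicate(s) eliminated): {(Fay, k1), (Hal, k2), (Ivy, k2), (Ola, k1), (Ola, k2), (Ola, rd), (Quin, rd), (Xia, k1)}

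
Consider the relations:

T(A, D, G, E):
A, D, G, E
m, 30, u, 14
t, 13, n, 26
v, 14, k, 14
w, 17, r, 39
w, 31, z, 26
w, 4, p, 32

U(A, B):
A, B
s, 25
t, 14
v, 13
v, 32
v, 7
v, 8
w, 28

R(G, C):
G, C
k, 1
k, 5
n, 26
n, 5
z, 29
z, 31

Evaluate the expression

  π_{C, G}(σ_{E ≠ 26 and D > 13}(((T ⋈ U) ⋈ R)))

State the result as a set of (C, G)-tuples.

{(1, k), (5, k)}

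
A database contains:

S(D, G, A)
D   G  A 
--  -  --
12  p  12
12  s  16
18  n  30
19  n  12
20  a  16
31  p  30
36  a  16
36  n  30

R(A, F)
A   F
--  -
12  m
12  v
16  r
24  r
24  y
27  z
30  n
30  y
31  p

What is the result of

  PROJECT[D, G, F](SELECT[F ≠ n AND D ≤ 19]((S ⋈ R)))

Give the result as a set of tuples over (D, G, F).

{(12, p, m), (12, p, v), (12, s, r), (18, n, y), (19, n, m), (19, n, v)}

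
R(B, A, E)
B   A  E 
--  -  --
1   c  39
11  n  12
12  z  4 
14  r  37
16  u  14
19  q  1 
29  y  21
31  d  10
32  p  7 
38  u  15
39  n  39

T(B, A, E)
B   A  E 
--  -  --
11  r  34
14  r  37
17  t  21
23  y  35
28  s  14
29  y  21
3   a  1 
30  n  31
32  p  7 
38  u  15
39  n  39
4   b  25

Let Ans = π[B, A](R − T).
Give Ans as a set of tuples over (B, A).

{(1, c), (11, n), (12, z), (16, u), (19, q), (31, d)}

Set difference of the two operands is {(1, c, 39), (11, n, 12), (12, z, 4), (16, u, 14), (19, q, 1), (31, d, 10)}.
Projecting to B, A: {(1, c), (11, n), (12, z), (16, u), (19, q), (31, d)}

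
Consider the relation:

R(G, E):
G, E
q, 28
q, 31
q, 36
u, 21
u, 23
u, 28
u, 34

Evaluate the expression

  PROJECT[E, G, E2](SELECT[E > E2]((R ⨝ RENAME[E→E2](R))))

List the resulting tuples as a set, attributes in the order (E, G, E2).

{(23, u, 21), (28, u, 21), (28, u, 23), (31, q, 28), (34, u, 21), (34, u, 23), (34, u, 28), (36, q, 28), (36, q, 31)}

ρ[E→E2]: schema becomes (G, E2); tuples unchanged.
Joining R and RENAME[E→E2](R) on G yields {(q, 28, 28), (q, 28, 31), (q, 28, 36), (q, 31, 28), (q, 31, 31), (q, 31, 36), (q, 36, 28), (q, 36, 31), (q, 36, 36), (u, 21, 21), (u, 21, 23), (u, 21, 28), (u, 21, 34), (u, 23, 21), (u, 23, 23), (u, 23, 28), (u, 23, 34), (u, 28, 21), (u, 28, 23), (u, 28, 28), (u, 28, 34), (u, 34, 21), (u, 34, 23), (u, 34, 28), (u, 34, 34)}.
Selection E > E2: {(q, 31, 28), (q, 36, 28), (q, 36, 31), (u, 23, 21), (u, 28, 21), (u, 28, 23), (u, 34, 21), (u, 34, 23), (u, 34, 28)}
π_{E, G, E2} gives {(23, u, 21), (28, u, 21), (28, u, 23), (31, q, 28), (34, u, 21), (34, u, 23), (34, u, 28), (36, q, 28), (36, q, 31)}.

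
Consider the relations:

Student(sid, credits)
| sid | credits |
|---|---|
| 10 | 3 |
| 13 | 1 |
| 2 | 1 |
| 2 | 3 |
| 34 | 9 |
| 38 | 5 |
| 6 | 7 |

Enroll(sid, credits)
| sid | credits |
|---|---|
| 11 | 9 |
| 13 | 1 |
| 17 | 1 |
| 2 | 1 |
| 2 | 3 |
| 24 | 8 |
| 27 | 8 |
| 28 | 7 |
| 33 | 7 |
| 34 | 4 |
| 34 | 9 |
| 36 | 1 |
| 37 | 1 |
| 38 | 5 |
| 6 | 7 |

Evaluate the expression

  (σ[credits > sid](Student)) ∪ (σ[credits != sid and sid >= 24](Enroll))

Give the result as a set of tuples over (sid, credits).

σ[credits > sid]: keep tuples satisfying credits > sid → {(2, 3), (6, 7)}
σ[credits != sid and sid >= 24]: keep tuples satisfying credits != sid and sid >= 24 → {(24, 8), (27, 8), (28, 7), (33, 7), (34, 4), (34, 9), (36, 1), (37, 1), (38, 5)}
Taking the union: {(2, 3), (24, 8), (27, 8), (28, 7), (33, 7), (34, 4), (34, 9), (36, 1), (37, 1), (38, 5), (6, 7)}

{(2, 3), (24, 8), (27, 8), (28, 7), (33, 7), (34, 4), (34, 9), (36, 1), (37, 1), (38, 5), (6, 7)}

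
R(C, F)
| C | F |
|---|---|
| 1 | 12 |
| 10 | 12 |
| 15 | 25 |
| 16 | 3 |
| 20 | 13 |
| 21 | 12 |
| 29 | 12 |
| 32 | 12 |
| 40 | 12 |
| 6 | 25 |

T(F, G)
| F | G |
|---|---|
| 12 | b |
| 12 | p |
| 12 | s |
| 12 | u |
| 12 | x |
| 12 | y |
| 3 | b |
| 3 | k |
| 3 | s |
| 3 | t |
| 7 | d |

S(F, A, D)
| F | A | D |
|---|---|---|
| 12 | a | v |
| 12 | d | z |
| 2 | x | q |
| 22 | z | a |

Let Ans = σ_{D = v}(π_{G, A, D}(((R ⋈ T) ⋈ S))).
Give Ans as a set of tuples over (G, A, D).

Natural join on F: {(1, 12, b), (1, 12, p), (1, 12, s), (1, 12, u), (1, 12, x), (1, 12, y), (10, 12, b), (10, 12, p), (10, 12, s), (10, 12, u), (10, 12, x), (10, 12, y), (16, 3, b), (16, 3, k), (16, 3, s), (16, 3, t), (21, 12, b), (21, 12, p), (21, 12, s), (21, 12, u), (21, 12, x), (21, 12, y), (29, 12, b), (29, 12, p), (29, 12, s), (29, 12, u), (29, 12, x), (29, 12, y), (32, 12, b), (32, 12, p), (32, 12, s), (32, 12, u), (32, 12, x), (32, 12, y), (40, 12, b), (40, 12, p), (40, 12, s), (40, 12, u), (40, 12, x), (40, 12, y)}
Natural join on F: {(1, 12, b, a, v), (1, 12, b, d, z), (1, 12, p, a, v), (1, 12, p, d, z), (1, 12, s, a, v), (1, 12, s, d, z), (1, 12, u, a, v), (1, 12, u, d, z), (1, 12, x, a, v), (1, 12, x, d, z), (1, 12, y, a, v), (1, 12, y, d, z), (10, 12, b, a, v), (10, 12, b, d, z), (10, 12, p, a, v), (10, 12, p, d, z), (10, 12, s, a, v), (10, 12, s, d, z), (10, 12, u, a, v), (10, 12, u, d, z), (10, 12, x, a, v), (10, 12, x, d, z), (10, 12, y, a, v), (10, 12, y, d, z), (21, 12, b, a, v), (21, 12, b, d, z), (21, 12, p, a, v), (21, 12, p, d, z), (21, 12, s, a, v), (21, 12, s, d, z), (21, 12, u, a, v), (21, 12, u, d, z), (21, 12, x, a, v), (21, 12, x, d, z), (21, 12, y, a, v), (21, 12, y, d, z), (29, 12, b, a, v), (29, 12, b, d, z), (29, 12, p, a, v), (29, 12, p, d, z), (29, 12, s, a, v), (29, 12, s, d, z), (29, 12, u, a, v), (29, 12, u, d, z), (29, 12, x, a, v), (29, 12, x, d, z), (29, 12, y, a, v), (29, 12, y, d, z), (32, 12, b, a, v), (32, 12, b, d, z), (32, 12, p, a, v), (32, 12, p, d, z), (32, 12, s, a, v), (32, 12, s, d, z), (32, 12, u, a, v), (32, 12, u, d, z), (32, 12, x, a, v), (32, 12, x, d, z), (32, 12, y, a, v), (32, 12, y, d, z), (40, 12, b, a, v), (40, 12, b, d, z), (40, 12, p, a, v), (40, 12, p, d, z), (40, 12, s, a, v), (40, 12, s, d, z), (40, 12, u, a, v), (40, 12, u, d, z), (40, 12, x, a, v), (40, 12, x, d, z), (40, 12, y, a, v), (40, 12, y, d, z)}
π_{G, A, D} gives {(b, a, v), (b, d, z), (p, a, v), (p, d, z), (s, a, v), (s, d, z), (u, a, v), (u, d, z), (x, a, v), (x, d, z), (y, a, v), (y, d, z)} (60 duplicate(s) eliminated).
Filtering on D = v leaves {(b, a, v), (p, a, v), (s, a, v), (u, a, v), (x, a, v), (y, a, v)}.

{(b, a, v), (p, a, v), (s, a, v), (u, a, v), (x, a, v), (y, a, v)}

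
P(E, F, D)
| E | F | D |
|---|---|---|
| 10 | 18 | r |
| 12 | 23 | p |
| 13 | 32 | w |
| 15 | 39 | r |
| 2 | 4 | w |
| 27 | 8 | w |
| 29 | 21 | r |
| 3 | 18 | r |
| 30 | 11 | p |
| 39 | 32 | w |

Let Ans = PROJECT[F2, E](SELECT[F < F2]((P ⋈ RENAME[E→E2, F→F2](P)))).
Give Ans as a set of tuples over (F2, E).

ρ[E→E2, F→F2]: schema becomes (E2, F2, D); tuples unchanged.
P ⋈ RENAME[E→E2, F→F2](P) (natural join on D): {(10, 18, r, 10, 18), (10, 18, r, 15, 39), (10, 18, r, 29, 21), (10, 18, r, 3, 18), (12, 23, p, 12, 23), (12, 23, p, 30, 11), (13, 32, w, 13, 32), (13, 32, w, 2, 4), (13, 32, w, 27, 8), (13, 32, w, 39, 32), (15, 39, r, 10, 18), (15, 39, r, 15, 39), (15, 39, r, 29, 21), (15, 39, r, 3, 18), (2, 4, w, 13, 32), (2, 4, w, 2, 4), (2, 4, w, 27, 8), (2, 4, w, 39, 32), (27, 8, w, 13, 32), (27, 8, w, 2, 4), (27, 8, w, 27, 8), (27, 8, w, 39, 32), (29, 21, r, 10, 18), (29, 21, r, 15, 39), (29, 21, r, 29, 21), (29, 21, r, 3, 18), (3, 18, r, 10, 18), (3, 18, r, 15, 39), (3, 18, r, 29, 21), (3, 18, r, 3, 18), (30, 11, p, 12, 23), (30, 11, p, 30, 11), (39, 32, w, 13, 32), (39, 32, w, 2, 4), (39, 32, w, 27, 8), (39, 32, w, 39, 32)}
Selection F < F2: {(10, 18, r, 15, 39), (10, 18, r, 29, 21), (2, 4, w, 13, 32), (2, 4, w, 27, 8), (2, 4, w, 39, 32), (27, 8, w, 13, 32), (27, 8, w, 39, 32), (29, 21, r, 15, 39), (3, 18, r, 15, 39), (3, 18, r, 29, 21), (30, 11, p, 12, 23)}
π[F2, E]: project onto (F2, E) (2 duplicate(s) eliminated) → {(21, 10), (21, 3), (23, 30), (32, 2), (32, 27), (39, 10), (39, 29), (39, 3), (8, 2)}

{(21, 10), (21, 3), (23, 30), (32, 2), (32, 27), (39, 10), (39, 29), (39, 3), (8, 2)}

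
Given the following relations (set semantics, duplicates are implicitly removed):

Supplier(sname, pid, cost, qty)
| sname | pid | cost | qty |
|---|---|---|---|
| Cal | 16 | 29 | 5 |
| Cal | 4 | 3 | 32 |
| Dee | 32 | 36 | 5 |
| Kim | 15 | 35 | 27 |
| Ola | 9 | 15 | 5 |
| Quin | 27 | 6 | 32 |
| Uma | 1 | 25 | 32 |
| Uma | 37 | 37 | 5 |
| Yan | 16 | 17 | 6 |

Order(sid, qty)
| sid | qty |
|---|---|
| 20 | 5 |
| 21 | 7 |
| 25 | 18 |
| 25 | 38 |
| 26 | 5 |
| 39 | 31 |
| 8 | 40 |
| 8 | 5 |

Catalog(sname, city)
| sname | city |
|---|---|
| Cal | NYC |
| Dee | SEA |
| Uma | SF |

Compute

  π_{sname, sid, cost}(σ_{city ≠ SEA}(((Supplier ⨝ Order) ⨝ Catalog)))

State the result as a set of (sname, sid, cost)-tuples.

{(Cal, 20, 29), (Cal, 26, 29), (Cal, 8, 29), (Uma, 20, 37), (Uma, 26, 37), (Uma, 8, 37)}

Supplier ⋈ Order (natural join on qty): {(Cal, 16, 29, 5, 20), (Cal, 16, 29, 5, 26), (Cal, 16, 29, 5, 8), (Dee, 32, 36, 5, 20), (Dee, 32, 36, 5, 26), (Dee, 32, 36, 5, 8), (Ola, 9, 15, 5, 20), (Ola, 9, 15, 5, 26), (Ola, 9, 15, 5, 8), (Uma, 37, 37, 5, 20), (Uma, 37, 37, 5, 26), (Uma, 37, 37, 5, 8)}
(Supplier ⨝ Order) ⋈ Catalog (natural join on sname): {(Cal, 16, 29, 5, 20, NYC), (Cal, 16, 29, 5, 26, NYC), (Cal, 16, 29, 5, 8, NYC), (Dee, 32, 36, 5, 20, SEA), (Dee, 32, 36, 5, 26, SEA), (Dee, 32, 36, 5, 8, SEA), (Uma, 37, 37, 5, 20, SF), (Uma, 37, 37, 5, 26, SF), (Uma, 37, 37, 5, 8, SF)}
σ[city ≠ SEA]: keep tuples satisfying city ≠ SEA → {(Cal, 16, 29, 5, 20, NYC), (Cal, 16, 29, 5, 26, NYC), (Cal, 16, 29, 5, 8, NYC), (Uma, 37, 37, 5, 20, SF), (Uma, 37, 37, 5, 26, SF), (Uma, 37, 37, 5, 8, SF)}
π[sname, sid, cost]: project onto (sname, sid, cost) → {(Cal, 20, 29), (Cal, 26, 29), (Cal, 8, 29), (Uma, 20, 37), (Uma, 26, 37), (Uma, 8, 37)}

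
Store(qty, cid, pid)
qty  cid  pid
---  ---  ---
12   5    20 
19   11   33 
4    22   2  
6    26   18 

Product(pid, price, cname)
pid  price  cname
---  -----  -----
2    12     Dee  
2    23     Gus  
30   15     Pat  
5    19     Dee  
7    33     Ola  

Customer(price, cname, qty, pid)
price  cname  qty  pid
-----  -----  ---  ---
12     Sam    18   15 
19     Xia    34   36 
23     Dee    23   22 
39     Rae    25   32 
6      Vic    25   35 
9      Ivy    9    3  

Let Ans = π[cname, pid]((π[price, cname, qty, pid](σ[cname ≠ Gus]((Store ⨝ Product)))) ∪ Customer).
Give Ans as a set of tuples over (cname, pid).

Store ⋈ Product (natural join on pid): {(4, 22, 2, 12, Dee), (4, 22, 2, 23, Gus)}
Selection cname ≠ Gus: {(4, 22, 2, 12, Dee)}
π[price, cname, qty, pid]: project onto (price, cname, qty, pid) → {(12, Dee, 4, 2)}
Taking the union: {(12, Dee, 4, 2), (12, Sam, 18, 15), (19, Xia, 34, 36), (23, Dee, 23, 22), (39, Rae, 25, 32), (6, Vic, 25, 35), (9, Ivy, 9, 3)}
π[cname, pid]: project onto (cname, pid) → {(Dee, 2), (Dee, 22), (Ivy, 3), (Rae, 32), (Sam, 15), (Vic, 35), (Xia, 36)}

{(Dee, 2), (Dee, 22), (Ivy, 3), (Rae, 32), (Sam, 15), (Vic, 35), (Xia, 36)}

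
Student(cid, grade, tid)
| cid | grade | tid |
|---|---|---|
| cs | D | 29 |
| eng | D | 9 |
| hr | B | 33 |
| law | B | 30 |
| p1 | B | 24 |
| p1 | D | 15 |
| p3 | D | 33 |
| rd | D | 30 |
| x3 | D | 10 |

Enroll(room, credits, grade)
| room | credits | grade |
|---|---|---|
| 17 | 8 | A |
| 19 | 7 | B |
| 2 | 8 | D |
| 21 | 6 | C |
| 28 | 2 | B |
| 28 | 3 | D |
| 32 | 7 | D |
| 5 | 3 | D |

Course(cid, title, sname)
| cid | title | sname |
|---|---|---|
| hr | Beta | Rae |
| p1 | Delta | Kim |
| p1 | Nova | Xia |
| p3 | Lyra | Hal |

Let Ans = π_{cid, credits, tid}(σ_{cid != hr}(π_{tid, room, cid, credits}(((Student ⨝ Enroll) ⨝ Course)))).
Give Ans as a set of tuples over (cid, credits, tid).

Natural join on grade: {(cs, D, 29, 2, 8), (cs, D, 29, 28, 3), (cs, D, 29, 32, 7), (cs, D, 29, 5, 3), (eng, D, 9, 2, 8), (eng, D, 9, 28, 3), (eng, D, 9, 32, 7), (eng, D, 9, 5, 3), (hr, B, 33, 19, 7), (hr, B, 33, 28, 2), (law, B, 30, 19, 7), (law, B, 30, 28, 2), (p1, B, 24, 19, 7), (p1, B, 24, 28, 2), (p1, D, 15, 2, 8), (p1, D, 15, 28, 3), (p1, D, 15, 32, 7), (p1, D, 15, 5, 3), (p3, D, 33, 2, 8), (p3, D, 33, 28, 3), (p3, D, 33, 32, 7), (p3, D, 33, 5, 3), (rd, D, 30, 2, 8), (rd, D, 30, 28, 3), (rd, D, 30, 32, 7), (rd, D, 30, 5, 3), (x3, D, 10, 2, 8), (x3, D, 10, 28, 3), (x3, D, 10, 32, 7), (x3, D, 10, 5, 3)}
Natural join on cid: {(hr, B, 33, 19, 7, Beta, Rae), (hr, B, 33, 28, 2, Beta, Rae), (p1, B, 24, 19, 7, Delta, Kim), (p1, B, 24, 19, 7, Nova, Xia), (p1, B, 24, 28, 2, Delta, Kim), (p1, B, 24, 28, 2, Nova, Xia), (p1, D, 15, 2, 8, Delta, Kim), (p1, D, 15, 2, 8, Nova, Xia), (p1, D, 15, 28, 3, Delta, Kim), (p1, D, 15, 28, 3, Nova, Xia), (p1, D, 15, 32, 7, Delta, Kim), (p1, D, 15, 32, 7, Nova, Xia), (p1, D, 15, 5, 3, Delta, Kim), (p1, D, 15, 5, 3, Nova, Xia), (p3, D, 33, 2, 8, Lyra, Hal), (p3, D, 33, 28, 3, Lyra, Hal), (p3, D, 33, 32, 7, Lyra, Hal), (p3, D, 33, 5, 3, Lyra, Hal)}
Projecting to tid, room, cid, credits (6 duplicate(s) eliminated): {(15, 2, p1, 8), (15, 28, p1, 3), (15, 32, p1, 7), (15, 5, p1, 3), (24, 19, p1, 7), (24, 28, p1, 2), (33, 19, hr, 7), (33, 2, p3, 8), (33, 28, hr, 2), (33, 28, p3, 3), (33, 32, p3, 7), (33, 5, p3, 3)}
Selection cid != hr: {(15, 2, p1, 8), (15, 28, p1, 3), (15, 32, p1, 7), (15, 5, p1, 3), (24, 19, p1, 7), (24, 28, p1, 2), (33, 2, p3, 8), (33, 28, p3, 3), (33, 32, p3, 7), (33, 5, p3, 3)}
Projecting to cid, credits, tid (2 duplicate(s) eliminated): {(p1, 2, 24), (p1, 3, 15), (p1, 7, 15), (p1, 7, 24), (p1, 8, 15), (p3, 3, 33), (p3, 7, 33), (p3, 8, 33)}

{(p1, 2, 24), (p1, 3, 15), (p1, 7, 15), (p1, 7, 24), (p1, 8, 15), (p3, 3, 33), (p3, 7, 33), (p3, 8, 33)}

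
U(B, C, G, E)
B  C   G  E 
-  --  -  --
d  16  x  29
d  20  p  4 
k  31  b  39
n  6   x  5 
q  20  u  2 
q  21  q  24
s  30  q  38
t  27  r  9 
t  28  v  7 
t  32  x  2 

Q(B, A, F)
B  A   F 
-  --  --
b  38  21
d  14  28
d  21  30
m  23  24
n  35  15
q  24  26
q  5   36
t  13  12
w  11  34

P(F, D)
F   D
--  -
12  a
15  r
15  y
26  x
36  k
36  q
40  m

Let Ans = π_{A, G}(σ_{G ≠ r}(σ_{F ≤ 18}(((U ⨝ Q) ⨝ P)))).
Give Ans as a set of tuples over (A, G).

U ⋈ Q (natural join on B): {(d, 16, x, 29, 14, 28), (d, 16, x, 29, 21, 30), (d, 20, p, 4, 14, 28), (d, 20, p, 4, 21, 30), (n, 6, x, 5, 35, 15), (q, 20, u, 2, 24, 26), (q, 20, u, 2, 5, 36), (q, 21, q, 24, 24, 26), (q, 21, q, 24, 5, 36), (t, 27, r, 9, 13, 12), (t, 28, v, 7, 13, 12), (t, 32, x, 2, 13, 12)}
(U ⨝ Q) ⋈ P (natural join on F): {(n, 6, x, 5, 35, 15, r), (n, 6, x, 5, 35, 15, y), (q, 20, u, 2, 24, 26, x), (q, 20, u, 2, 5, 36, k), (q, 20, u, 2, 5, 36, q), (q, 21, q, 24, 24, 26, x), (q, 21, q, 24, 5, 36, k), (q, 21, q, 24, 5, 36, q), (t, 27, r, 9, 13, 12, a), (t, 28, v, 7, 13, 12, a), (t, 32, x, 2, 13, 12, a)}
Selection F ≤ 18: {(n, 6, x, 5, 35, 15, r), (n, 6, x, 5, 35, 15, y), (t, 27, r, 9, 13, 12, a), (t, 28, v, 7, 13, 12, a), (t, 32, x, 2, 13, 12, a)}
Selection G ≠ r: {(n, 6, x, 5, 35, 15, r), (n, 6, x, 5, 35, 15, y), (t, 28, v, 7, 13, 12, a), (t, 32, x, 2, 13, 12, a)}
Projecting to A, G (1 duplicate(s) eliminated): {(13, v), (13, x), (35, x)}

{(13, v), (13, x), (35, x)}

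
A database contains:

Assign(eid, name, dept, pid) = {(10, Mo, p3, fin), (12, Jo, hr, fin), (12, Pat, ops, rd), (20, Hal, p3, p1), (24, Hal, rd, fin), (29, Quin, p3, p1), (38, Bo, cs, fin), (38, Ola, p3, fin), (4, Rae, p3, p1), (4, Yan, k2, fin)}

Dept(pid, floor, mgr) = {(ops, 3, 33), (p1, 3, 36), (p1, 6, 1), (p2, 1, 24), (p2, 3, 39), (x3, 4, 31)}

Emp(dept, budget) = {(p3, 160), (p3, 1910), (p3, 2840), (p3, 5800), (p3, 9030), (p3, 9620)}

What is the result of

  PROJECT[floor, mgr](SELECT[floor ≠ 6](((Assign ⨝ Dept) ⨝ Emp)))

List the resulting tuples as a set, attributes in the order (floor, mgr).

{(3, 36)}

Natural join on pid: {(20, Hal, p3, p1, 3, 36), (20, Hal, p3, p1, 6, 1), (29, Quin, p3, p1, 3, 36), (29, Quin, p3, p1, 6, 1), (4, Rae, p3, p1, 3, 36), (4, Rae, p3, p1, 6, 1)}
Natural join on dept: {(20, Hal, p3, p1, 3, 36, 160), (20, Hal, p3, p1, 3, 36, 1910), (20, Hal, p3, p1, 3, 36, 2840), (20, Hal, p3, p1, 3, 36, 5800), (20, Hal, p3, p1, 3, 36, 9030), (20, Hal, p3, p1, 3, 36, 9620), (20, Hal, p3, p1, 6, 1, 160), (20, Hal, p3, p1, 6, 1, 1910), (20, Hal, p3, p1, 6, 1, 2840), (20, Hal, p3, p1, 6, 1, 5800), (20, Hal, p3, p1, 6, 1, 9030), (20, Hal, p3, p1, 6, 1, 9620), (29, Quin, p3, p1, 3, 36, 160), (29, Quin, p3, p1, 3, 36, 1910), (29, Quin, p3, p1, 3, 36, 2840), (29, Quin, p3, p1, 3, 36, 5800), (29, Quin, p3, p1, 3, 36, 9030), (29, Quin, p3, p1, 3, 36, 9620), (29, Quin, p3, p1, 6, 1, 160), (29, Quin, p3, p1, 6, 1, 1910), (29, Quin, p3, p1, 6, 1, 2840), (29, Quin, p3, p1, 6, 1, 5800), (29, Quin, p3, p1, 6, 1, 9030), (29, Quin, p3, p1, 6, 1, 9620), (4, Rae, p3, p1, 3, 36, 160), (4, Rae, p3, p1, 3, 36, 1910), (4, Rae, p3, p1, 3, 36, 2840), (4, Rae, p3, p1, 3, 36, 5800), (4, Rae, p3, p1, 3, 36, 9030), (4, Rae, p3, p1, 3, 36, 9620), (4, Rae, p3, p1, 6, 1, 160), (4, Rae, p3, p1, 6, 1, 1910), (4, Rae, p3, p1, 6, 1, 2840), (4, Rae, p3, p1, 6, 1, 5800), (4, Rae, p3, p1, 6, 1, 9030), (4, Rae, p3, p1, 6, 1, 9620)}
σ[floor ≠ 6]: keep tuples satisfying floor ≠ 6 → {(20, Hal, p3, p1, 3, 36, 160), (20, Hal, p3, p1, 3, 36, 1910), (20, Hal, p3, p1, 3, 36, 2840), (20, Hal, p3, p1, 3, 36, 5800), (20, Hal, p3, p1, 3, 36, 9030), (20, Hal, p3, p1, 3, 36, 9620), (29, Quin, p3, p1, 3, 36, 160), (29, Quin, p3, p1, 3, 36, 1910), (29, Quin, p3, p1, 3, 36, 2840), (29, Quin, p3, p1, 3, 36, 5800), (29, Quin, p3, p1, 3, 36, 9030), (29, Quin, p3, p1, 3, 36, 9620), (4, Rae, p3, p1, 3, 36, 160), (4, Rae, p3, p1, 3, 36, 1910), (4, Rae, p3, p1, 3, 36, 2840), (4, Rae, p3, p1, 3, 36, 5800), (4, Rae, p3, p1, 3, 36, 9030), (4, Rae, p3, p1, 3, 36, 9620)}
Projecting to floor, mgr (17 duplicate(s) eliminated): {(3, 36)}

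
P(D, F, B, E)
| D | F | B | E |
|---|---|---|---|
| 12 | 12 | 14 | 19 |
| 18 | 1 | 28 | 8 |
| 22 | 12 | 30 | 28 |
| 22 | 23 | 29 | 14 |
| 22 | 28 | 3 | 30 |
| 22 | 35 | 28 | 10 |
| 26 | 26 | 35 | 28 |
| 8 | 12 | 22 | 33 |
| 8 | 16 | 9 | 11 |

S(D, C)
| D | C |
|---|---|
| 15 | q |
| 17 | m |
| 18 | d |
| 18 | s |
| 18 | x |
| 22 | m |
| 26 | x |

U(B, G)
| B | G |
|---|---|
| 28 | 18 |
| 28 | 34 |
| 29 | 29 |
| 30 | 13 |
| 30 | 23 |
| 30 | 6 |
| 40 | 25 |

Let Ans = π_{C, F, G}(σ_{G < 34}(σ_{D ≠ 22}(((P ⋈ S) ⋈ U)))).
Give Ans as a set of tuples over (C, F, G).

Natural join on D: {(18, 1, 28, 8, d), (18, 1, 28, 8, s), (18, 1, 28, 8, x), (22, 12, 30, 28, m), (22, 23, 29, 14, m), (22, 28, 3, 30, m), (22, 35, 28, 10, m), (26, 26, 35, 28, x)}
Natural join on B: {(18, 1, 28, 8, d, 18), (18, 1, 28, 8, d, 34), (18, 1, 28, 8, s, 18), (18, 1, 28, 8, s, 34), (18, 1, 28, 8, x, 18), (18, 1, 28, 8, x, 34), (22, 12, 30, 28, m, 13), (22, 12, 30, 28, m, 23), (22, 12, 30, 28, m, 6), (22, 23, 29, 14, m, 29), (22, 35, 28, 10, m, 18), (22, 35, 28, 10, m, 34)}
Selection D ≠ 22: {(18, 1, 28, 8, d, 18), (18, 1, 28, 8, d, 34), (18, 1, 28, 8, s, 18), (18, 1, 28, 8, s, 34), (18, 1, 28, 8, x, 18), (18, 1, 28, 8, x, 34)}
Selection G < 34: {(18, 1, 28, 8, d, 18), (18, 1, 28, 8, s, 18), (18, 1, 28, 8, x, 18)}
Keep only column(s) C, F, G: {(d, 1, 18), (s, 1, 18), (x, 1, 18)}

{(d, 1, 18), (s, 1, 18), (x, 1, 18)}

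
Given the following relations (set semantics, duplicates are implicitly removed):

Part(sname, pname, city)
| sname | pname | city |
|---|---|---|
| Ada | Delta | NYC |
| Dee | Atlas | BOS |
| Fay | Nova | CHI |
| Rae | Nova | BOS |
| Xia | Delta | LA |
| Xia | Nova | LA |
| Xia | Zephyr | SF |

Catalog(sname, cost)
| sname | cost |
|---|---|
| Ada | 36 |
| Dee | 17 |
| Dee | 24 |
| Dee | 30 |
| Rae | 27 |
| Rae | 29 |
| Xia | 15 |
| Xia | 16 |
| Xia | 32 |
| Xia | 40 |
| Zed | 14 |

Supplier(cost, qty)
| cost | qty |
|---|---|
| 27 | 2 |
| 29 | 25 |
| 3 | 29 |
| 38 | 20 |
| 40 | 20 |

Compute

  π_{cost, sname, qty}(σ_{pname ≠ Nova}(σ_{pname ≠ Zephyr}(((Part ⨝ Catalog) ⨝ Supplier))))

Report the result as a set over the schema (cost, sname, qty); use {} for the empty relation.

Joining Part and Catalog on sname yields {(Ada, Delta, NYC, 36), (Dee, Atlas, BOS, 17), (Dee, Atlas, BOS, 24), (Dee, Atlas, BOS, 30), (Rae, Nova, BOS, 27), (Rae, Nova, BOS, 29), (Xia, Delta, LA, 15), (Xia, Delta, LA, 16), (Xia, Delta, LA, 32), (Xia, Delta, LA, 40), (Xia, Nova, LA, 15), (Xia, Nova, LA, 16), (Xia, Nova, LA, 32), (Xia, Nova, LA, 40), (Xia, Zephyr, SF, 15), (Xia, Zephyr, SF, 16), (Xia, Zephyr, SF, 32), (Xia, Zephyr, SF, 40)}.
Joining (Part ⨝ Catalog) and Supplier on cost yields {(Rae, Nova, BOS, 27, 2), (Rae, Nova, BOS, 29, 25), (Xia, Delta, LA, 40, 20), (Xia, Nova, LA, 40, 20), (Xia, Zephyr, SF, 40, 20)}.
Selection pname ≠ Zephyr: {(Rae, Nova, BOS, 27, 2), (Rae, Nova, BOS, 29, 25), (Xia, Delta, LA, 40, 20), (Xia, Nova, LA, 40, 20)}
Selection pname ≠ Nova: {(Xia, Delta, LA, 40, 20)}
Keep only column(s) cost, sname, qty: {(40, Xia, 20)}

{(40, Xia, 20)}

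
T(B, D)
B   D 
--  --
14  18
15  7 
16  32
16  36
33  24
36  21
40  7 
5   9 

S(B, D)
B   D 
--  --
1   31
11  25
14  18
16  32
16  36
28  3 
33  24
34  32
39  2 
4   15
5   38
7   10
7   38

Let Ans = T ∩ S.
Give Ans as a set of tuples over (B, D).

{(14, 18), (16, 32), (16, 36), (33, 24)}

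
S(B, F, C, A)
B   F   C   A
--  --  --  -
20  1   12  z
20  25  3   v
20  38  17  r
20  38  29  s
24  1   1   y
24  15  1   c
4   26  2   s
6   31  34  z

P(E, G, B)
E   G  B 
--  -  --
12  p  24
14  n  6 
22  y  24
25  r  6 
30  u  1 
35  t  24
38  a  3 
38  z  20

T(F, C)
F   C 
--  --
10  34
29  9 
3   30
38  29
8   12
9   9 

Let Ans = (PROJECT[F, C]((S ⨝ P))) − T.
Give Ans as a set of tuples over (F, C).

{(1, 1), (1, 12), (15, 1), (25, 3), (31, 34), (38, 17)}

Joining S and P on B yields {(20, 1, 12, z, 38, z), (20, 25, 3, v, 38, z), (20, 38, 17, r, 38, z), (20, 38, 29, s, 38, z), (24, 1, 1, y, 12, p), (24, 1, 1, y, 22, y), (24, 1, 1, y, 35, t), (24, 15, 1, c, 12, p), (24, 15, 1, c, 22, y), (24, 15, 1, c, 35, t), (6, 31, 34, z, 14, n), (6, 31, 34, z, 25, r)}.
Keep only column(s) F, C (5 duplicate(s) eliminated): {(1, 1), (1, 12), (15, 1), (25, 3), (31, 34), (38, 17), (38, 29)}
Taking the difference: {(1, 1), (1, 12), (15, 1), (25, 3), (31, 34), (38, 17)}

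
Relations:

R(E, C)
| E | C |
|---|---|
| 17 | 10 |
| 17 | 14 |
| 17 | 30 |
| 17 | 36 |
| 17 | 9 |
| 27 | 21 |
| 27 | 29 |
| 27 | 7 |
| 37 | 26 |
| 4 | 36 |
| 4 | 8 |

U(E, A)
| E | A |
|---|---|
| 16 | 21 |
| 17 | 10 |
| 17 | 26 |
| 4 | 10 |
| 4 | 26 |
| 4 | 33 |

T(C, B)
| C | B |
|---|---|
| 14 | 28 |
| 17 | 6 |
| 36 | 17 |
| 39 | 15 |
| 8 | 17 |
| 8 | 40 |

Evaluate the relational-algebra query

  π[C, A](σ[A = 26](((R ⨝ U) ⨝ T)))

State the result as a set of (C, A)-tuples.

{(14, 26), (36, 26), (8, 26)}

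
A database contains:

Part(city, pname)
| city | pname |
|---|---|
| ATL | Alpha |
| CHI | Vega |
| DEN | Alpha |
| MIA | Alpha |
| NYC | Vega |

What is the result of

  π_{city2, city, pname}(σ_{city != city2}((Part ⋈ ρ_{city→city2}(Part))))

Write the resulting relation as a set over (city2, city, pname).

ρ[city→city2]: schema becomes (city2, pname); tuples unchanged.
Part ⋈ ρ_{city→city2}(Part) (natural join on pname): {(ATL, Alpha, ATL), (ATL, Alpha, DEN), (ATL, Alpha, MIA), (CHI, Vega, CHI), (CHI, Vega, NYC), (DEN, Alpha, ATL), (DEN, Alpha, DEN), (DEN, Alpha, MIA), (MIA, Alpha, ATL), (MIA, Alpha, DEN), (MIA, Alpha, MIA), (NYC, Vega, CHI), (NYC, Vega, NYC)}
σ[city != city2]: keep tuples satisfying city != city2 → {(ATL, Alpha, DEN), (ATL, Alpha, MIA), (CHI, Vega, NYC), (DEN, Alpha, ATL), (DEN, Alpha, MIA), (MIA, Alpha, ATL), (MIA, Alpha, DEN), (NYC, Vega, CHI)}
π_{city2, city, pname} gives {(ATL, DEN, Alpha), (ATL, MIA, Alpha), (CHI, NYC, Vega), (DEN, ATL, Alpha), (DEN, MIA, Alpha), (MIA, ATL, Alpha), (MIA, DEN, Alpha), (NYC, CHI, Vega)}.

{(ATL, DEN, Alpha), (ATL, MIA, Alpha), (CHI, NYC, Vega), (DEN, ATL, Alpha), (DEN, MIA, Alpha), (MIA, ATL, Alpha), (MIA, DEN, Alpha), (NYC, CHI, Vega)}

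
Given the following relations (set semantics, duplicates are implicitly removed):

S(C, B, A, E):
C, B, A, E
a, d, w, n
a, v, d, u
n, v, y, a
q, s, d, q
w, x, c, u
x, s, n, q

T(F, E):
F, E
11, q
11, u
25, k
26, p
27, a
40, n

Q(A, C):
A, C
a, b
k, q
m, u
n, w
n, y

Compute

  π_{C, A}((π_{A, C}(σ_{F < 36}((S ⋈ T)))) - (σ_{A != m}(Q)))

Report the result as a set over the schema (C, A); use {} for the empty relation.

Joining S and T on E yields {(a, d, w, n, 40), (a, v, d, u, 11), (n, v, y, a, 27), (q, s, d, q, 11), (w, x, c, u, 11), (x, s, n, q, 11)}.
Selection F < 36: {(a, v, d, u, 11), (n, v, y, a, 27), (q, s, d, q, 11), (w, x, c, u, 11), (x, s, n, q, 11)}
π_{A, C} gives {(c, w), (d, a), (d, q), (n, x), (y, n)}.
Selection A != m: {(a, b), (k, q), (n, w), (n, y)}
Taking the difference: {(c, w), (d, a), (d, q), (n, x), (y, n)}
π_{C, A} gives {(a, d), (n, y), (q, d), (w, c), (x, n)}.

{(a, d), (n, y), (q, d), (w, c), (x, n)}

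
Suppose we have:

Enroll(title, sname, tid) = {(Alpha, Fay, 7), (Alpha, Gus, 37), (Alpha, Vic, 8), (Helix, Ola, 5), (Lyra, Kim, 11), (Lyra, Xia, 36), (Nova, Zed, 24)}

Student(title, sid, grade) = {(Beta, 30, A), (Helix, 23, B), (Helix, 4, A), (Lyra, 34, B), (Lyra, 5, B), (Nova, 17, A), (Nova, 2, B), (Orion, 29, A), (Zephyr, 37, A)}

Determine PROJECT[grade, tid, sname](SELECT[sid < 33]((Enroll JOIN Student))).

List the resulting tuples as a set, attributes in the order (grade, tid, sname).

{(A, 24, Zed), (A, 5, Ola), (B, 11, Kim), (B, 24, Zed), (B, 36, Xia), (B, 5, Ola)}

Enroll ⋈ Student (natural join on title): {(Helix, Ola, 5, 23, B), (Helix, Ola, 5, 4, A), (Lyra, Kim, 11, 34, B), (Lyra, Kim, 11, 5, B), (Lyra, Xia, 36, 34, B), (Lyra, Xia, 36, 5, B), (Nova, Zed, 24, 17, A), (Nova, Zed, 24, 2, B)}
Selection sid < 33: {(Helix, Ola, 5, 23, B), (Helix, Ola, 5, 4, A), (Lyra, Kim, 11, 5, B), (Lyra, Xia, 36, 5, B), (Nova, Zed, 24, 17, A), (Nova, Zed, 24, 2, B)}
Keep only column(s) grade, tid, sname: {(A, 24, Zed), (A, 5, Ola), (B, 11, Kim), (B, 24, Zed), (B, 36, Xia), (B, 5, Ola)}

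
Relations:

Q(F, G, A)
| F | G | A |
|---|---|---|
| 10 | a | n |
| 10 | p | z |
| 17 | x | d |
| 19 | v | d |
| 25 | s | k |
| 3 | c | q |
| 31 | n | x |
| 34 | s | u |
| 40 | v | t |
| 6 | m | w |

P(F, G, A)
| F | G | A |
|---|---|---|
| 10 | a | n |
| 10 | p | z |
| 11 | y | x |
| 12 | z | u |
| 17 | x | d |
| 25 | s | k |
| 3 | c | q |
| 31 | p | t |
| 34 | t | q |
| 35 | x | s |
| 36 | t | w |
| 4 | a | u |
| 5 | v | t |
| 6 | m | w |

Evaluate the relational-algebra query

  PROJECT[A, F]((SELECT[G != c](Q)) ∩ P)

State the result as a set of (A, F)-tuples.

{(d, 17), (k, 25), (n, 10), (w, 6), (z, 10)}

Selection G != c: {(10, a, n), (10, p, z), (17, x, d), (19, v, d), (25, s, k), (31, n, x), (34, s, u), (40, v, t), (6, m, w)}
Taking the intersection: {(10, a, n), (10, p, z), (17, x, d), (25, s, k), (6, m, w)}
Keep only column(s) A, F: {(d, 17), (k, 25), (n, 10), (w, 6), (z, 10)}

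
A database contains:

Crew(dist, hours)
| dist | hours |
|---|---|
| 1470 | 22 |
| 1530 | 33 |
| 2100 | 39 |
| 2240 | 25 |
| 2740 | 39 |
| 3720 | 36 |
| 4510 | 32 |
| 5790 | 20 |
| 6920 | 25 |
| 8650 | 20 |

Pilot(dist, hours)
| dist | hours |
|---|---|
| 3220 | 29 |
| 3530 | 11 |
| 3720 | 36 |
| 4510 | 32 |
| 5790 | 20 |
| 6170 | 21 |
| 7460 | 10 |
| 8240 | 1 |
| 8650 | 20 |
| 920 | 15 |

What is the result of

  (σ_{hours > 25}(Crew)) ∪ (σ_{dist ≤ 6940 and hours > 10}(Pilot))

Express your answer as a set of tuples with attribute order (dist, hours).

σ[hours > 25]: keep tuples satisfying hours > 25 → {(1530, 33), (2100, 39), (2740, 39), (3720, 36), (4510, 32)}
σ[dist ≤ 6940 and hours > 10]: keep tuples satisfying dist ≤ 6940 and hours > 10 → {(3220, 29), (3530, 11), (3720, 36), (4510, 32), (5790, 20), (6170, 21), (920, 15)}
Set union of the two operands is {(1530, 33), (2100, 39), (2740, 39), (3220, 29), (3530, 11), (3720, 36), (4510, 32), (5790, 20), (6170, 21), (920, 15)}.

{(1530, 33), (2100, 39), (2740, 39), (3220, 29), (3530, 11), (3720, 36), (4510, 32), (5790, 20), (6170, 21), (920, 15)}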